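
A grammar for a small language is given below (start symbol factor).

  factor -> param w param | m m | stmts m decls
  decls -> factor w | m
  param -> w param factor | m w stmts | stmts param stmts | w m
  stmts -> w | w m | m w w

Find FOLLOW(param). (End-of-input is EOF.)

{ EOF, m, w }

In factor -> param w param: add FIRST(w param) = { w }.
In factor -> param w param: param is at the end, add FOLLOW(factor) = { EOF, m, w }.
In param -> w param factor: add FIRST(factor) = { m, w }.
In param -> stmts param stmts: add FIRST(stmts) = { m, w }.
Union: FOLLOW(param) = { EOF, m, w }.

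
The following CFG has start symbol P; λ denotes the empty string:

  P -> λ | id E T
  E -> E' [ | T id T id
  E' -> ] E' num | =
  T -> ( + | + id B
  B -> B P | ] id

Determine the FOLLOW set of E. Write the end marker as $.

{ (, + }

In P -> id E T: add FIRST(T) = { (, + }.
Union: FOLLOW(E) = { (, + }.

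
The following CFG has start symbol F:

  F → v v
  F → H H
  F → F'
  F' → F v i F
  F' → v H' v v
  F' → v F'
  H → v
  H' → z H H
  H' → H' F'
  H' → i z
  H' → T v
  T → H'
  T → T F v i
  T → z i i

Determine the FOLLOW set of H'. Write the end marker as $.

{ v }

In F' → v H' v v: add FIRST(v v) = { v }.
In H' → H' F': add FIRST(F') = { v }.
In T → H': H' is at the end, add FOLLOW(T) = { v }.
Union: FOLLOW(H') = { v }.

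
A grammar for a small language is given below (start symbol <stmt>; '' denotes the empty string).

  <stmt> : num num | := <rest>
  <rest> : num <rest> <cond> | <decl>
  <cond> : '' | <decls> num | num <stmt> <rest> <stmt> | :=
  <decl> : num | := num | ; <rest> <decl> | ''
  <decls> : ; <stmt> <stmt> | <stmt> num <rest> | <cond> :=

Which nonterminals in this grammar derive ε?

{ <cond>, <decl>, <rest> }

Directly nullable (have an ''-production): <cond>, <decl>.
<rest> : <decl> with every symbol nullable, so <rest> is nullable.
No other nonterminal has a production whose RHS symbols are all nullable.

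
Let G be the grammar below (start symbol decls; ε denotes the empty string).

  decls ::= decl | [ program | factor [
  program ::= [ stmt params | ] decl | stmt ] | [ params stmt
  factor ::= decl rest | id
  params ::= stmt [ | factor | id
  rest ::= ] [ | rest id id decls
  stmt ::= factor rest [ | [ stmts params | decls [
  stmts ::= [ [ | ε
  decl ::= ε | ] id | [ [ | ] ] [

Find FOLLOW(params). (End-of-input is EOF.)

In program ::= [ stmt params: params is at the end, add FOLLOW(program) = { EOF, [, ], id }.
In program ::= [ params stmt: add FIRST(stmt) = { [, ], id }.
In stmt ::= [ stmts params: params is at the end, add FOLLOW(stmt) = { EOF, [, ], id }.
Union: FOLLOW(params) = { EOF, [, ], id }.

{ EOF, [, ], id }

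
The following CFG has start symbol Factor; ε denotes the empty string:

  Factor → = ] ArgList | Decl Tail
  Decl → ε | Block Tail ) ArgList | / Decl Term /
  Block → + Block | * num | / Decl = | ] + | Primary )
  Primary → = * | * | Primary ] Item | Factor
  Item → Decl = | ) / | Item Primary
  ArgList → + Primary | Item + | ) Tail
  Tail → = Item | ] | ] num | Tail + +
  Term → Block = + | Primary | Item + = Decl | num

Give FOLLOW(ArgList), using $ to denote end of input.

{ $, ), *, +, /, =, ], num }

In Factor → = ] ArgList: ArgList is at the end, add FOLLOW(Factor) = { $, ), *, +, /, =, ], num }.
In Decl → Block Tail ) ArgList: ArgList is at the end, add FOLLOW(Decl) = { ), *, +, /, =, ], num }.
Union: FOLLOW(ArgList) = { $, ), *, +, /, =, ], num }.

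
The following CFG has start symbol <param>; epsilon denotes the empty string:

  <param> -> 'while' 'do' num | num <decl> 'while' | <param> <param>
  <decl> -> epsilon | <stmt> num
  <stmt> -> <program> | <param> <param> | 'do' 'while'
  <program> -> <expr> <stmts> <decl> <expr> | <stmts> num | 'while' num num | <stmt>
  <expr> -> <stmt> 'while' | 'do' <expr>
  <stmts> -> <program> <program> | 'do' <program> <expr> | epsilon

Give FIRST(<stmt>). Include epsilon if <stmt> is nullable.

{ 'do', 'while', num }

From <stmt> -> <program>: add FIRST(<program>) = { 'do', 'while', num }.
From <stmt> -> <param> <param>: add FIRST(<param>) = { 'while', num }.
<stmt> -> 'do' 'while' contributes {'do'}.
Union: FIRST(<stmt>) = { 'do', 'while', num }.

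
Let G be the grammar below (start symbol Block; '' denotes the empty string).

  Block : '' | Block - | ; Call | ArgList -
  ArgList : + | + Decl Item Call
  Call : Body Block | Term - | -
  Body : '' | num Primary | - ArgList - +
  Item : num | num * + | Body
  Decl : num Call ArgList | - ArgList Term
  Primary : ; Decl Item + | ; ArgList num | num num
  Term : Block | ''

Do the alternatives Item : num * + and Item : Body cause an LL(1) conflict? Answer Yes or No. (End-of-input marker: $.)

FIRST(num * +) = { num } and FIRST(Body) = { -, num, '' }.
Both contain num, so the two alternatives are not disjoint — LL(1) conflict.

Yes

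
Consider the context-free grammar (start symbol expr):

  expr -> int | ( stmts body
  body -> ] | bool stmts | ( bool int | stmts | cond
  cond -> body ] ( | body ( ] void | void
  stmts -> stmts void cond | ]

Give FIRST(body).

body -> ] contributes {]}.
body -> bool stmts contributes {bool}.
body -> ( bool int contributes {(}.
From body -> stmts: add FIRST(stmts) = { ] }.
From body -> cond: add FIRST(cond) = { (, ], bool, void }.
Union: FIRST(body) = { (, ], bool, void }.

{ (, ], bool, void }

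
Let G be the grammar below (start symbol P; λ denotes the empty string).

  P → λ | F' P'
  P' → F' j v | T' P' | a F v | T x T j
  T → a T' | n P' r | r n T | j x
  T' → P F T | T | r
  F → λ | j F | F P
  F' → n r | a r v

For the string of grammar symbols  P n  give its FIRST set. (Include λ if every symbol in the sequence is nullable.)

{ a, n }

Add FIRST(P)\{λ} = { a, n }; P is nullable, continue.
n is a terminal; add {n} and stop.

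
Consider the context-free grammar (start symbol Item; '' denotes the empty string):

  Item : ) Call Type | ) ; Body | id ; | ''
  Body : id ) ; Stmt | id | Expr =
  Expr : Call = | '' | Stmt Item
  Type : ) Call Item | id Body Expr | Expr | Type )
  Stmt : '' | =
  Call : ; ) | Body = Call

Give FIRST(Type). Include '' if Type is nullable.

Type : ) Call Item contributes {)}.
Type : id Body Expr contributes {id}.
From Type : Expr: add FIRST(Expr) = { ), ;, =, id, '' } (including '' since Expr is nullable).
From Type : Type ): Type nullable, take FIRST(Type) ∪ {)} = { ), ;, =, id }.
Union: FIRST(Type) = { ), ;, =, id, '' }.

{ ), ;, =, id, '' }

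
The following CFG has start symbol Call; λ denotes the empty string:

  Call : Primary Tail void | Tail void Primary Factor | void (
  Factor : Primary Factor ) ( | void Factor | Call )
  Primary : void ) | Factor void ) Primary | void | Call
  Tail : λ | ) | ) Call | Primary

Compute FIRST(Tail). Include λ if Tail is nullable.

{ ), void, λ }

Tail : λ contributes λ.
Tail : ) contributes {)}.
Tail : ) Call contributes {)}.
From Tail : Primary: add FIRST(Primary) = { ), void }.
Union: FIRST(Tail) = { ), void, λ }.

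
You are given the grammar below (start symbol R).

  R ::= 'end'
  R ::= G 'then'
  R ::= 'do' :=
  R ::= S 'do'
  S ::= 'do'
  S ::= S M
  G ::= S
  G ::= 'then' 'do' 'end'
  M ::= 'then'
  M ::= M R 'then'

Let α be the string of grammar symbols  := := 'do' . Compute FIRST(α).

{ := }

:= is a terminal; add {:=} and stop.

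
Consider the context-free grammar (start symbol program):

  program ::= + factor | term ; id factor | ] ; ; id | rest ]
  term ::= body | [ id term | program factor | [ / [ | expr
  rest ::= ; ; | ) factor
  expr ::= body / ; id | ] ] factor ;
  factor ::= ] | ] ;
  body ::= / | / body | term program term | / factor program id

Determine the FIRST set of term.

{ ), +, /, ;, [, ] }

From term ::= body: add FIRST(body) = { ), +, /, ;, [, ] }.
term ::= [ id term contributes {[}.
From term ::= program factor: add FIRST(program) = { ), +, /, ;, [, ] }.
term ::= [ / [ contributes {[}.
From term ::= expr: add FIRST(expr) = { ), +, /, ;, [, ] }.
Union: FIRST(term) = { ), +, /, ;, [, ] }.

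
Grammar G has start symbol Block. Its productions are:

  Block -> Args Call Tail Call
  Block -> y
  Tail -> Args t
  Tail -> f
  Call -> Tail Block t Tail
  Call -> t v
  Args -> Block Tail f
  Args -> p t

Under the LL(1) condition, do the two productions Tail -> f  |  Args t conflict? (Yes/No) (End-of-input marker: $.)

No

FIRST(f) = { f } and FIRST(Args t) = { p, y }.
The FIRST sets are disjoint and neither alternative is nullable — no conflict.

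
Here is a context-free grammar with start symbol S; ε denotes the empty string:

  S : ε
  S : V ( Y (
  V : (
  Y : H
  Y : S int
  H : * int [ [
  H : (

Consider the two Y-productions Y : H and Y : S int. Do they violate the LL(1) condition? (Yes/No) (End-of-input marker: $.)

Yes

FIRST(H) = { (, * } and FIRST(S int) = { (, int }.
Both contain (, so the two alternatives are not disjoint — LL(1) conflict.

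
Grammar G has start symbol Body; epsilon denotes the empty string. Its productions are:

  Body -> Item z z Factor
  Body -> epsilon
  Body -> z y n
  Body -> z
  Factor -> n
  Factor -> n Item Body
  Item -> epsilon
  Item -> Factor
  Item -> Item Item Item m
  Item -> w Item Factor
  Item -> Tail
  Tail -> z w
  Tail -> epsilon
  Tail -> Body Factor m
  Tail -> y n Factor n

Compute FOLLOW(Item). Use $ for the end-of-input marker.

{ $, m, n, w, y, z }

In Body -> Item z z Factor: add FIRST(z z Factor) = { z }.
In Factor -> n Item Body: add FIRST(Body)\{epsilon} = { m, n, w, y, z }.
  Since Body is nullable, also add FOLLOW(Factor) = { $, m, n, w, y, z }.
In Item -> Item Item Item m: add FIRST(Item Item m) = { m, n, w, y, z }.
In Item -> Item Item Item m: add FIRST(Item m) = { m, n, w, y, z }.
In Item -> Item Item Item m: add FIRST(m) = { m }.
In Item -> w Item Factor: add FIRST(Factor) = { n }.
Union: FOLLOW(Item) = { $, m, n, w, y, z }.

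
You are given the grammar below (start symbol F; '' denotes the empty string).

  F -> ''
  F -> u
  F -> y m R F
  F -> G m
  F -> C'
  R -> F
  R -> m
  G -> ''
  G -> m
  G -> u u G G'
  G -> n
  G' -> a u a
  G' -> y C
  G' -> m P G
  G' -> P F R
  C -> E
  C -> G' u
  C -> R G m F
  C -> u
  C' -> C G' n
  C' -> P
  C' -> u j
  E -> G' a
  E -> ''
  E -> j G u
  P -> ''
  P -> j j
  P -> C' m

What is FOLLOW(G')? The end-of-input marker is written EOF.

{ a, j, m, n, u, y }

In G -> u u G G': G' is at the end, add FOLLOW(G) = { a, j, m, n, u, y }.
In C -> G' u: add FIRST(u) = { u }.
In C' -> C G' n: add FIRST(n) = { n }.
In E -> G' a: add FIRST(a) = { a }.
Union: FOLLOW(G') = { a, j, m, n, u, y }.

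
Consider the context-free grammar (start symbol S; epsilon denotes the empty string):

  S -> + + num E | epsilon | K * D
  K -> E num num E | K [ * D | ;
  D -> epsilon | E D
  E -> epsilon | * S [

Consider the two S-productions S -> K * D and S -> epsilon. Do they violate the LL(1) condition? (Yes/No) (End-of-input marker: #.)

No

FIRST(K * D) = { *, ;, num } and FIRST(epsilon) = { epsilon }.
The second is nullable but FOLLOW(S) = { #, [ } is disjoint from FIRST of the first.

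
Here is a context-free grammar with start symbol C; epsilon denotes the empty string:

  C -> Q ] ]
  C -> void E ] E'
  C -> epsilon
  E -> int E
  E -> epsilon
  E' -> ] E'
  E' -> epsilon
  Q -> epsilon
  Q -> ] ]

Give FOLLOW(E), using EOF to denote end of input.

{ ] }

In C -> void E ] E': add FIRST(] E') = { ] }.
In E -> int E: E is at the end, add FOLLOW(E) = { ] }.
Union: FOLLOW(E) = { ] }.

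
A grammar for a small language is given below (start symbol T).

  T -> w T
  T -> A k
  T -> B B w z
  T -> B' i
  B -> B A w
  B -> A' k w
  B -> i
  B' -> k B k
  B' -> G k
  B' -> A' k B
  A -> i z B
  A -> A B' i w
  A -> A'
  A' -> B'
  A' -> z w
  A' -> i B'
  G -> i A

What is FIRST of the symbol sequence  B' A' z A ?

Add FIRST(B') = { i, k, z }; B' is not nullable, stop.

{ i, k, z }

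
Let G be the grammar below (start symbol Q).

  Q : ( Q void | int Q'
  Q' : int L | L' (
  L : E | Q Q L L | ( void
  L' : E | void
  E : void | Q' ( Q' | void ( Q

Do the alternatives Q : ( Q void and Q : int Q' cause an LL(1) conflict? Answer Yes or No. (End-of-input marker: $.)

No

FIRST(( Q void) = { ( } and FIRST(int Q') = { int }.
The FIRST sets are disjoint and neither alternative is nullable — no conflict.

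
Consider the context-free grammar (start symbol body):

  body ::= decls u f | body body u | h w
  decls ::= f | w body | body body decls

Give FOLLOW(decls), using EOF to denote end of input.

{ u }

In body ::= decls u f: add FIRST(u f) = { u }.
In decls ::= body body decls: decls is at the end, add FOLLOW(decls) = { u }.
Union: FOLLOW(decls) = { u }.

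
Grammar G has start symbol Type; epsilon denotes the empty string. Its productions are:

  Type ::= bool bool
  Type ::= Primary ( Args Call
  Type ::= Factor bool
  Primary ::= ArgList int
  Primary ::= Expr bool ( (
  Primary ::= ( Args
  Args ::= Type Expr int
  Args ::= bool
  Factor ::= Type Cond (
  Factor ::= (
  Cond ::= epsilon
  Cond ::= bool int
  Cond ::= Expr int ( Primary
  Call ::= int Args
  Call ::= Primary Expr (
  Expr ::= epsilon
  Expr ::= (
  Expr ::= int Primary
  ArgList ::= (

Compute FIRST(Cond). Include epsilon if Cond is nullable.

Cond ::= epsilon contributes epsilon.
Cond ::= bool int contributes {bool}.
From Cond ::= Expr int ( Primary: Expr nullable, take FIRST(Expr) ∪ {int} = { (, int }.
Union: FIRST(Cond) = { (, bool, int, epsilon }.

{ (, bool, int, epsilon }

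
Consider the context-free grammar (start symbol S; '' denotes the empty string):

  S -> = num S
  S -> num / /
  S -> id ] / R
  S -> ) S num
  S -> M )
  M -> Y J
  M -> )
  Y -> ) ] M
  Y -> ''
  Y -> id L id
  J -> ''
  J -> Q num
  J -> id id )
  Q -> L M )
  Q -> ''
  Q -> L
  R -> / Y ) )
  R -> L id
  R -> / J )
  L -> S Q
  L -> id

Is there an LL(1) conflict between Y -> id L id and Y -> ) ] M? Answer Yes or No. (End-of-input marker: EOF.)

No

FIRST(id L id) = { id } and FIRST() ] M) = { ) }.
The FIRST sets are disjoint and neither alternative is nullable — no conflict.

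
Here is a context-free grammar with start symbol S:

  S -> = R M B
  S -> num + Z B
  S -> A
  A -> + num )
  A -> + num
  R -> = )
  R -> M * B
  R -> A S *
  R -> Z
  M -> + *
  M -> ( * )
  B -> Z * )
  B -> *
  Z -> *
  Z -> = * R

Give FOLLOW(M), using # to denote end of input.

{ *, = }

In S -> = R M B: add FIRST(B) = { *, = }.
In R -> M * B: add FIRST(* B) = { * }.
Union: FOLLOW(M) = { *, = }.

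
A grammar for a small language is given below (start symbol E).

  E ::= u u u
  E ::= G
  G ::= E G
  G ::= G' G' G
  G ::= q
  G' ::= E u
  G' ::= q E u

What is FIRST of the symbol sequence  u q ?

{ u }

u is a terminal; add {u} and stop.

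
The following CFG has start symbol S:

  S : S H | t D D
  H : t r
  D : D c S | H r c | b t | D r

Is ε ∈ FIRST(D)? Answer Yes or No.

No nonterminal in this grammar is nullable.
No production of D has an RHS whose symbols are all nullable, so D is not nullable.

No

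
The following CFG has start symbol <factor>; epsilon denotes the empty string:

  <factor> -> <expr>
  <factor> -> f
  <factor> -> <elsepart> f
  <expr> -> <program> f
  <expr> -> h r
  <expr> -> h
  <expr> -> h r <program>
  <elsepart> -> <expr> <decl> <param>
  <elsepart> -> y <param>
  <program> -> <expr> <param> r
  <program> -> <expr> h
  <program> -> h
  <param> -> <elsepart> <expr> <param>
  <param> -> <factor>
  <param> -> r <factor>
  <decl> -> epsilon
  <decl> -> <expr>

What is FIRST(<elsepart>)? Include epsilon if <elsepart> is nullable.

From <elsepart> -> <expr> <decl> <param>: add FIRST(<expr>) = { h }.
<elsepart> -> y <param> contributes {y}.
Union: FIRST(<elsepart>) = { h, y }.

{ h, y }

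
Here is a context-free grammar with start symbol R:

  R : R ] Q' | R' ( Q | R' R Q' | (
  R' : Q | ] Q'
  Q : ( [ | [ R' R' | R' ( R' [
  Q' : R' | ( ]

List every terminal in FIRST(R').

From R' : Q: add FIRST(Q) = { (, [, ] }.
R' : ] Q' contributes {]}.
Union: FIRST(R') = { (, [, ] }.

{ (, [, ] }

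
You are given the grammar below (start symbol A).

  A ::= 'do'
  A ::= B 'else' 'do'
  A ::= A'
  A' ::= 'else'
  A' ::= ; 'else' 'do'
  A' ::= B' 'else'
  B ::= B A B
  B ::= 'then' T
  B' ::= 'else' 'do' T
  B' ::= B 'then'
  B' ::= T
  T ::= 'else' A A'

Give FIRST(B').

{ 'else', 'then' }

B' ::= 'else' 'do' T contributes {'else'}.
From B' ::= B 'then': add FIRST(B) = { 'then' }.
From B' ::= T: add FIRST(T) = { 'else' }.
Union: FIRST(B') = { 'else', 'then' }.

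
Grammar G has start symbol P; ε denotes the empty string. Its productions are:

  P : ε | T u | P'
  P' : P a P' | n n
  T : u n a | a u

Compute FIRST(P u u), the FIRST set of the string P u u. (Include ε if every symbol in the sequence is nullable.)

{ a, n, u }

Add FIRST(P)\{ε} = { a, n, u }; P is nullable, continue.
u is a terminal; add {u} and stop.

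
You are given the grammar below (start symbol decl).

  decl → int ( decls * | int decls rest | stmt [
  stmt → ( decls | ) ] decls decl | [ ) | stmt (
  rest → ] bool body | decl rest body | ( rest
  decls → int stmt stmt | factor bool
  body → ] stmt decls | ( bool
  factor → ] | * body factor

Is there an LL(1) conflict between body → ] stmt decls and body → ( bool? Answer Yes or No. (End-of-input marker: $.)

FIRST(] stmt decls) = { ] } and FIRST(( bool) = { ( }.
The FIRST sets are disjoint and neither alternative is nullable — no conflict.

No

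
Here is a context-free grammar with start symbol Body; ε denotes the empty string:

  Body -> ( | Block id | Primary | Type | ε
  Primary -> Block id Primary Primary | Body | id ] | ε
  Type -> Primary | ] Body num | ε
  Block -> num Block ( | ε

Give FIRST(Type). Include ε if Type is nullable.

{ (, ], id, num, ε }

From Type -> Primary: add FIRST(Primary) = { (, ], id, num, ε } (including ε since Primary is nullable).
Type -> ] Body num contributes {]}.
Type -> ε contributes ε.
Union: FIRST(Type) = { (, ], id, num, ε }.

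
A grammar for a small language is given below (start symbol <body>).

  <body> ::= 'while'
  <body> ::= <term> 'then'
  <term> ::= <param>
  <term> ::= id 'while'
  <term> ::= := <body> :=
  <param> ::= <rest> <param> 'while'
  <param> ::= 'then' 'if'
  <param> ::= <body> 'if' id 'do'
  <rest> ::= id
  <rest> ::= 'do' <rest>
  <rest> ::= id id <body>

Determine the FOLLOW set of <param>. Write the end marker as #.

In <term> ::= <param>: <param> is at the end, add FOLLOW(<term>) = { 'then' }.
In <param> ::= <rest> <param> 'while': add FIRST('while') = { 'while' }.
Union: FOLLOW(<param>) = { 'then', 'while' }.

{ 'then', 'while' }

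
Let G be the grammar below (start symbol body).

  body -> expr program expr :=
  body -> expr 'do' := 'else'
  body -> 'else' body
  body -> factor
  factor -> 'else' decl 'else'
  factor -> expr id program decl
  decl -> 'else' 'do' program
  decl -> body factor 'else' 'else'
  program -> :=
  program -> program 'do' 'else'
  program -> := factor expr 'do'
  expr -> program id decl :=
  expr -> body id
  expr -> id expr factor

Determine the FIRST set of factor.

factor -> 'else' decl 'else' contributes {'else'}.
From factor -> expr id program decl: add FIRST(expr) = { 'else', :=, id }.
Union: FIRST(factor) = { 'else', :=, id }.

{ 'else', :=, id }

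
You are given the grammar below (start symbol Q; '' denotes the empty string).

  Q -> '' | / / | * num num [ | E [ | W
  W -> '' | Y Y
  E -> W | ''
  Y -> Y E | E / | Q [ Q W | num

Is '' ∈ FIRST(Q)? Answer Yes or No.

Yes

Q has an ''-production, so Q ⇒ ''.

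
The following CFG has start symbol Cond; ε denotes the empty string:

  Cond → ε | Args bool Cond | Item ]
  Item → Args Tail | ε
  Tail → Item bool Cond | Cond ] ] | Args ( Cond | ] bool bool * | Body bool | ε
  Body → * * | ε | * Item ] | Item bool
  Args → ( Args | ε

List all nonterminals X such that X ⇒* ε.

Directly nullable (have an ε-production): Cond, Item, Tail, Body, Args.

{ Args, Body, Cond, Item, Tail }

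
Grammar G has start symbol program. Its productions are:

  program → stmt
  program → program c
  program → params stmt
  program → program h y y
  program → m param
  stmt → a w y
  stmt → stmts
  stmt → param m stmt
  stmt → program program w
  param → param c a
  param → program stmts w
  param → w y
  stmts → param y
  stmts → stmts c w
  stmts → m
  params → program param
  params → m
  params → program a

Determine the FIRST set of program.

{ a, m, w }

From program → stmt: add FIRST(stmt) = { a, m, w }.
From program → program c: add FIRST(program) = { a, m, w }.
From program → params stmt: add FIRST(params) = { a, m, w }.
From program → program h y y: add FIRST(program) = { a, m, w }.
program → m param contributes {m}.
Union: FIRST(program) = { a, m, w }.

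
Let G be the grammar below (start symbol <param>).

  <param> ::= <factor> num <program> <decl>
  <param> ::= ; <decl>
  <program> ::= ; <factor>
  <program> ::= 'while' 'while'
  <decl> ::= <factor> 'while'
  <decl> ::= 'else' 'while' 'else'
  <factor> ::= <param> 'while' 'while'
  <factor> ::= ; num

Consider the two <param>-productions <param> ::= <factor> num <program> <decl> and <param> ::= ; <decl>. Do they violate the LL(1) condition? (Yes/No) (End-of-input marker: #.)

FIRST(<factor> num <program> <decl>) = { ; } and FIRST(; <decl>) = { ; }.
Both contain ;, so the two alternatives are not disjoint — LL(1) conflict.

Yes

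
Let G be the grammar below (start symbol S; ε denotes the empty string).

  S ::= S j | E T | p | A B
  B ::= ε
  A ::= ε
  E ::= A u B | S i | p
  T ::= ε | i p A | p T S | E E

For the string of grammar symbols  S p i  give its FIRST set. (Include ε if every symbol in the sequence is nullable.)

{ i, j, p, u }

Add FIRST(S)\{ε} = { i, j, p, u }; S is nullable, continue.
p is a terminal; add {p} and stop.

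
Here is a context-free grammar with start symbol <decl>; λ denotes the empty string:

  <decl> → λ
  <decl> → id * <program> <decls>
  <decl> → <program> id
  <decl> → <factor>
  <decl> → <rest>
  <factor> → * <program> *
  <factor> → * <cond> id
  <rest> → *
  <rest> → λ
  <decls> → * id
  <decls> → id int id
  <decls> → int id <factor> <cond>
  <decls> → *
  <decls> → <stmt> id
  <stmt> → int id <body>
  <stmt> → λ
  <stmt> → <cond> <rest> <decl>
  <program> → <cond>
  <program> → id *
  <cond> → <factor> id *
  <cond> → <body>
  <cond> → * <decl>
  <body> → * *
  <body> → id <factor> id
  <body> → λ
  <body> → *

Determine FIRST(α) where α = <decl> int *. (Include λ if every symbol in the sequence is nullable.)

{ *, id, int }

Add FIRST(<decl>)\{λ} = { *, id }; <decl> is nullable, continue.
int is a terminal; add {int} and stop.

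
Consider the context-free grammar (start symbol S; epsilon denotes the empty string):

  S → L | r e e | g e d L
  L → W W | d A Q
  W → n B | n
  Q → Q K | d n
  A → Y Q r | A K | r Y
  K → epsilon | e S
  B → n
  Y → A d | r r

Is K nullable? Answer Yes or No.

K has an epsilon-production, so K ⇒ epsilon.

Yes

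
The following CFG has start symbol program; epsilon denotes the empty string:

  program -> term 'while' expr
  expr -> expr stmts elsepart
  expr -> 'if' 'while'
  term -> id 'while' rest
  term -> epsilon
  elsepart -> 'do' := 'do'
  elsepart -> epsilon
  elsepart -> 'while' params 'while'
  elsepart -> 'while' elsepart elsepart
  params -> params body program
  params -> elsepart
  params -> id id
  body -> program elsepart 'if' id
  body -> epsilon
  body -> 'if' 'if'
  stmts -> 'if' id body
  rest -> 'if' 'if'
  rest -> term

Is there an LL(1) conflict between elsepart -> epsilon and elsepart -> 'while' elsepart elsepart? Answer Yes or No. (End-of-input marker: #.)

Yes

FIRST(epsilon) = { epsilon } and FIRST('while' elsepart elsepart) = { 'while' }.
The first alternative is nullable and FOLLOW(elsepart) = { #, 'do', 'if', 'while', id } shares 'while' with FIRST of the second — conflict.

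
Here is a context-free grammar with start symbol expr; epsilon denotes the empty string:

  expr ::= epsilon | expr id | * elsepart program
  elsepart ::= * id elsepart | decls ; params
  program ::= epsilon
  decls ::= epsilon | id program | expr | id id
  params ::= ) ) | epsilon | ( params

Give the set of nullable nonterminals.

Directly nullable (have an epsilon-production): expr, program, decls, params.
No other nonterminal has a production whose RHS symbols are all nullable.

{ decls, expr, params, program }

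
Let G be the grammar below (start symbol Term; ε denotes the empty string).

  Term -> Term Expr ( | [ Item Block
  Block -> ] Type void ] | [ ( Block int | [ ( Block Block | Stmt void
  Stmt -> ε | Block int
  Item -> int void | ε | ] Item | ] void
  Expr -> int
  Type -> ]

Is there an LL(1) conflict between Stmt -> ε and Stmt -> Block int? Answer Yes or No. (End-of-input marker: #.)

Yes

FIRST(ε) = { ε } and FIRST(Block int) = { [, ], void }.
The first alternative is nullable and FOLLOW(Stmt) = { void } shares void with FIRST of the second — conflict.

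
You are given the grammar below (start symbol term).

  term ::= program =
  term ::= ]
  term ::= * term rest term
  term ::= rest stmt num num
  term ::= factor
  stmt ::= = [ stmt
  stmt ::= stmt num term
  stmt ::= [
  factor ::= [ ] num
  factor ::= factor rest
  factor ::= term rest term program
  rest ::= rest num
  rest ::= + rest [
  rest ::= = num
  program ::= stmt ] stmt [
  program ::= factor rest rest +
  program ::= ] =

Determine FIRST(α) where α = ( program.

{ ( }

( is a terminal; add {(} and stop.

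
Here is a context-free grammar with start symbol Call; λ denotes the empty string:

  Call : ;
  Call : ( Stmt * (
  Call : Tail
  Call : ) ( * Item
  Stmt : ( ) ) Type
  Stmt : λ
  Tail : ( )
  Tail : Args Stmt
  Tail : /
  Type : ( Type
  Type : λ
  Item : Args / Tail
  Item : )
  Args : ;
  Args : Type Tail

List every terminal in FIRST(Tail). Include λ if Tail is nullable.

Tail : ( ) contributes {(}.
From Tail : Args Stmt: add FIRST(Args) = { (, /, ; }.
Tail : / contributes {/}.
Union: FIRST(Tail) = { (, /, ; }.

{ (, /, ; }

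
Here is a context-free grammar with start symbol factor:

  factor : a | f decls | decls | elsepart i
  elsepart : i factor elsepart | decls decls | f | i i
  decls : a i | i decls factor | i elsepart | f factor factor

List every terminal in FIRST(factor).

{ a, f, i }

factor : a contributes {a}.
factor : f decls contributes {f}.
From factor : decls: add FIRST(decls) = { a, f, i }.
From factor : elsepart i: add FIRST(elsepart) = { a, f, i }.
Union: FIRST(factor) = { a, f, i }.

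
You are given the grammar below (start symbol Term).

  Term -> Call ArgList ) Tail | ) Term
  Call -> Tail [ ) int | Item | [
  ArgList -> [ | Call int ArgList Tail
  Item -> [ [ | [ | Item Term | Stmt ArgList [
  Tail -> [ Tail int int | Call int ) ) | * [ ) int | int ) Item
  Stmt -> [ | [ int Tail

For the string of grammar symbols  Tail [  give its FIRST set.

Add FIRST(Tail) = { *, [, int }; Tail is not nullable, stop.

{ *, [, int }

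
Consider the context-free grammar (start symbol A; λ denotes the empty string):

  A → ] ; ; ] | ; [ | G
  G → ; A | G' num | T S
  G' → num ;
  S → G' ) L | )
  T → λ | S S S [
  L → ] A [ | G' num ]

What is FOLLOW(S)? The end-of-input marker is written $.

{ $, ), [, num }

In G → T S: S is at the end, add FOLLOW(G) = { $, [ }.
In T → S S S [: add FIRST(S S [) = { ), num }.
In T → S S S [: add FIRST(S [) = { ), num }.
In T → S S S [: add FIRST([) = { [ }.
Union: FOLLOW(S) = { $, ), [, num }.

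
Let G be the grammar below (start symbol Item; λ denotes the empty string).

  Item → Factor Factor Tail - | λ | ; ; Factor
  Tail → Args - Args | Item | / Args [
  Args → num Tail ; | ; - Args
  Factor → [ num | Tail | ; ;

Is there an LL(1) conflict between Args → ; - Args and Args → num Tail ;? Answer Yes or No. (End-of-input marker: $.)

No

FIRST(; - Args) = { ; } and FIRST(num Tail ;) = { num }.
The FIRST sets are disjoint and neither alternative is nullable — no conflict.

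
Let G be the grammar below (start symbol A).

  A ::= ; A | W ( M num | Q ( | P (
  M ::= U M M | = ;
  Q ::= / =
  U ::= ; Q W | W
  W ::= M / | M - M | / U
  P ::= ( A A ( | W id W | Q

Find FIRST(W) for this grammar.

From W ::= M /: add FIRST(M) = { /, ;, = }.
From W ::= M - M: add FIRST(M) = { /, ;, = }.
W ::= / U contributes {/}.
Union: FIRST(W) = { /, ;, = }.

{ /, ;, = }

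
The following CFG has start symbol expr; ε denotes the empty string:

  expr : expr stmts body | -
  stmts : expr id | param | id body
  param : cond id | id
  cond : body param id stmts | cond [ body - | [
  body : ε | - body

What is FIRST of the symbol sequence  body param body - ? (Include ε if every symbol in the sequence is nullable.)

Add FIRST(body)\{ε} = { - }; body is nullable, continue.
Add FIRST(param) = { -, [, id }; param is not nullable, stop.

{ -, [, id }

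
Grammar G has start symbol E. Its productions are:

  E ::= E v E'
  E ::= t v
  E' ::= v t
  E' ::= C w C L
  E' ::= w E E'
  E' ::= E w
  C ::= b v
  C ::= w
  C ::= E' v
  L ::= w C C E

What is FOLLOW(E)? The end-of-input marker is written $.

{ $, b, t, v, w }

E is the start symbol, so $ ∈ FOLLOW(E).
In E ::= E v E': add FIRST(v E') = { v }.
In E' ::= w E E': add FIRST(E') = { b, t, v, w }.
In E' ::= E w: add FIRST(w) = { w }.
In L ::= w C C E: E is at the end, add FOLLOW(L) = { $, b, t, v, w }.
Union: FOLLOW(E) = { $, b, t, v, w }.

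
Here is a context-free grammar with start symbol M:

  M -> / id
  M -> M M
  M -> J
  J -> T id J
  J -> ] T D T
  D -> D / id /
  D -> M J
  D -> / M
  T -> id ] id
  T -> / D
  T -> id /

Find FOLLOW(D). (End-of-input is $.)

{ $, /, ], id }

In J -> ] T D T: add FIRST(T) = { /, id }.
In D -> D / id /: add FIRST(/ id /) = { / }.
In T -> / D: D is at the end, add FOLLOW(T) = { $, /, ], id }.
Union: FOLLOW(D) = { $, /, ], id }.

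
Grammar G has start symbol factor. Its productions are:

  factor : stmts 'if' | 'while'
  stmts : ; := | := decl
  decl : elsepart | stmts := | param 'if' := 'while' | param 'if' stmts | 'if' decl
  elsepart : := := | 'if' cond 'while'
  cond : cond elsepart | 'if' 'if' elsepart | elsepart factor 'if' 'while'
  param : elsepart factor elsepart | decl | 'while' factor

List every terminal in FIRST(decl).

{ 'if', 'while', :=, ; }

From decl : elsepart: add FIRST(elsepart) = { 'if', := }.
From decl : stmts :=: add FIRST(stmts) = { :=, ; }.
From decl : param 'if' := 'while': add FIRST(param) = { 'if', 'while', :=, ; }.
From decl : param 'if' stmts: add FIRST(param) = { 'if', 'while', :=, ; }.
decl : 'if' decl contributes {'if'}.
Union: FIRST(decl) = { 'if', 'while', :=, ; }.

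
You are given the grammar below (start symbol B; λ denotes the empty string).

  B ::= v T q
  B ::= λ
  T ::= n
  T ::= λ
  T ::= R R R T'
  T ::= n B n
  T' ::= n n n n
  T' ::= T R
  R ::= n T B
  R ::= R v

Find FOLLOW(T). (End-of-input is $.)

In B ::= v T q: add FIRST(q) = { q }.
In T' ::= T R: add FIRST(R) = { n }.
In R ::= n T B: add FIRST(B)\{λ} = { v }.
  Since B is nullable, also add FOLLOW(R) = { n, q, v }.
Union: FOLLOW(T) = { n, q, v }.

{ n, q, v }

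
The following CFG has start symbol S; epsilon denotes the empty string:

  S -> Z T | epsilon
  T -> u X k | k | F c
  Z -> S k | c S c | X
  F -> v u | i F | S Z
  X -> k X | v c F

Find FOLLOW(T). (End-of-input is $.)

{ $, c, k, v }

In S -> Z T: T is at the end, add FOLLOW(S) = { $, c, k, v }.
Union: FOLLOW(T) = { $, c, k, v }.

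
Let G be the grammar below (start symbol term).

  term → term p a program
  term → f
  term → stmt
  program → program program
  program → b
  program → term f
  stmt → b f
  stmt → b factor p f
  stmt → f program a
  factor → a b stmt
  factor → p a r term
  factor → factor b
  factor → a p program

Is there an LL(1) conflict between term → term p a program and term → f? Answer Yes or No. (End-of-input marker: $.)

FIRST(term p a program) = { b, f } and FIRST(f) = { f }.
Both contain f, so the two alternatives are not disjoint — LL(1) conflict.

Yes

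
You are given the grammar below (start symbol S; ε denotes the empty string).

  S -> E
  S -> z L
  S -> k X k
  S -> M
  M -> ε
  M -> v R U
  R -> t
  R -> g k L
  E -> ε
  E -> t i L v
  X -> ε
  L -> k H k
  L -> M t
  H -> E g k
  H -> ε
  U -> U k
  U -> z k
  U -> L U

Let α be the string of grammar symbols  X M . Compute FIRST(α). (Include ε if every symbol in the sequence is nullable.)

{ v, ε }

Add FIRST(X)\{ε} = {  }; X is nullable, continue.
Add FIRST(M)\{ε} = { v }; M is nullable, continue.
Every symbol is nullable, so include ε.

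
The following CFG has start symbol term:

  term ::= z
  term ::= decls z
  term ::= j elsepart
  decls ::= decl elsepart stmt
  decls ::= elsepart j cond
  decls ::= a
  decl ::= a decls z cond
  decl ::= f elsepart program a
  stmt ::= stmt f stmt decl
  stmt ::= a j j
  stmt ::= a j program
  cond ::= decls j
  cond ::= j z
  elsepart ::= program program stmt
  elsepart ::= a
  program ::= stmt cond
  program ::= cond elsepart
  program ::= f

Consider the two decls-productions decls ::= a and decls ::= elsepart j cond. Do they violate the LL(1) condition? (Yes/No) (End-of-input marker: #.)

Yes

FIRST(a) = { a } and FIRST(elsepart j cond) = { a, f, j }.
Both contain a, so the two alternatives are not disjoint — LL(1) conflict.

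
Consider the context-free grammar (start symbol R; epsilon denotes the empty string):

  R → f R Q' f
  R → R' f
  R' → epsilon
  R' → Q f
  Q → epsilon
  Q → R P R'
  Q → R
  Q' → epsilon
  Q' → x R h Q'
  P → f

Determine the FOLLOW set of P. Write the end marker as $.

{ f }

In Q → R P R': add FIRST(R')\{epsilon} = { f }.
  Since R' is nullable, also add FOLLOW(Q) = { f }.
Union: FOLLOW(P) = { f }.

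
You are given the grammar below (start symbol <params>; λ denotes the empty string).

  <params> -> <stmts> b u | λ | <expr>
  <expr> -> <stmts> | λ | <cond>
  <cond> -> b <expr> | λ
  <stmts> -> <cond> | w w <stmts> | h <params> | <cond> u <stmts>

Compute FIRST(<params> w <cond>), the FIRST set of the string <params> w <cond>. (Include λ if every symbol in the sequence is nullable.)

Add FIRST(<params>)\{λ} = { b, h, u, w }; <params> is nullable, continue.
w is a terminal; add {w} and stop.

{ b, h, u, w }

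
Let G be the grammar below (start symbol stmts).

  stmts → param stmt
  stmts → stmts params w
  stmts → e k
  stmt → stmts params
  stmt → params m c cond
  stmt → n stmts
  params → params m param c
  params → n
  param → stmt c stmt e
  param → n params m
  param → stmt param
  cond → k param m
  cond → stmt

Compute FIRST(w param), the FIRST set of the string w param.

{ w }

w is a terminal; add {w} and stop.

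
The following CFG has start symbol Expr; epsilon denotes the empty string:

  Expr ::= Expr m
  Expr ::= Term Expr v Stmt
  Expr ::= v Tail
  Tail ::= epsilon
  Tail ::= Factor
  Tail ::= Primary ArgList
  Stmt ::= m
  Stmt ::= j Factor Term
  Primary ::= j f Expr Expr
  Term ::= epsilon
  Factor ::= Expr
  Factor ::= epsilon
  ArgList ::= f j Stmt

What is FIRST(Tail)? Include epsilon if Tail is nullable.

{ j, v, epsilon }

Tail ::= epsilon contributes epsilon.
From Tail ::= Factor: add FIRST(Factor) = { v, epsilon } (including epsilon since Factor is nullable).
From Tail ::= Primary ArgList: add FIRST(Primary) = { j }.
Union: FIRST(Tail) = { j, v, epsilon }.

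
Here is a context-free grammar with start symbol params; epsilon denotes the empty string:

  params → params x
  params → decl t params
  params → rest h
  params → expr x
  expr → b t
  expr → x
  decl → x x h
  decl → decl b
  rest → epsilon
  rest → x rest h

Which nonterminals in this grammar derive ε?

Directly nullable (have an epsilon-production): rest.
No other nonterminal has a production whose RHS symbols are all nullable.

{ rest }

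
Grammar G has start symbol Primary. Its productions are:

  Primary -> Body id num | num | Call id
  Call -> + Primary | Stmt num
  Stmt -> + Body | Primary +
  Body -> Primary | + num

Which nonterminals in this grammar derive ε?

No nonterminal has an empty production or an RHS whose symbols are all nullable.

{ } (none)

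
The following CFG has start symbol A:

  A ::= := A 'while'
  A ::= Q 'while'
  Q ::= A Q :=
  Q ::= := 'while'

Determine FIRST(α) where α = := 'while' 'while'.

:= is a terminal; add {:=} and stop.

{ := }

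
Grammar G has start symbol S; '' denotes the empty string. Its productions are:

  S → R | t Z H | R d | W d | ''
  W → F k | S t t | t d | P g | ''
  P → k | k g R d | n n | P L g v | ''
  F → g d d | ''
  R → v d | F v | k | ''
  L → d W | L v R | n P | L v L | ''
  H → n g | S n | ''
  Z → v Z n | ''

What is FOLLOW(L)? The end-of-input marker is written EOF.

In P → P L g v: add FIRST(g v) = { g }.
In L → L v R: add FIRST(v R) = { v }.
In L → L v L: add FIRST(v L) = { v }.
In L → L v L: L is at the end, add FOLLOW(L) = { g, v }.
Union: FOLLOW(L) = { g, v }.

{ g, v }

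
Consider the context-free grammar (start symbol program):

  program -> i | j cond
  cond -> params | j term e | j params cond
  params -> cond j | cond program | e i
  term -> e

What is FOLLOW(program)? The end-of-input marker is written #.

program is the start symbol, so # ∈ FOLLOW(program).
In params -> cond program: program is at the end, add FOLLOW(params) = { #, e, i, j }.
Union: FOLLOW(program) = { #, e, i, j }.

{ #, e, i, j }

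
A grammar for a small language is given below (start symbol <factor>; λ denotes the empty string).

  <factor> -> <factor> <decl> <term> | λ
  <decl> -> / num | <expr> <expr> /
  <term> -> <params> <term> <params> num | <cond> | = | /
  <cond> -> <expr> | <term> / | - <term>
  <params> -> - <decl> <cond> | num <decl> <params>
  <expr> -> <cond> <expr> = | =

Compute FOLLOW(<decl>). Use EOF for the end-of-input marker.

{ -, /, =, num }

In <factor> -> <factor> <decl> <term>: add FIRST(<term>) = { -, /, =, num }.
In <params> -> - <decl> <cond>: add FIRST(<cond>) = { -, /, =, num }.
In <params> -> num <decl> <params>: add FIRST(<params>) = { -, num }.
Union: FOLLOW(<decl>) = { -, /, =, num }.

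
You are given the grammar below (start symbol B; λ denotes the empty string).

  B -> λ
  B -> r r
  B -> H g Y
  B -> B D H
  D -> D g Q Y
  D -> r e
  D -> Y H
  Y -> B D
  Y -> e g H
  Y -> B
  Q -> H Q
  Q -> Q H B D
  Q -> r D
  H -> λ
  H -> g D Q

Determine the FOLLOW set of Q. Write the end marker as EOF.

In D -> D g Q Y: add FIRST(Y)\{λ} = { e, g, r }.
  Since Y is nullable, also add FOLLOW(D) = { EOF, e, g, r }.
In Q -> H Q: Q is at the end, add FOLLOW(Q) = { EOF, e, g, r }.
In Q -> Q H B D: add FIRST(H B D)\{λ} = { e, g, r }.
  Since H B D is nullable, also add FOLLOW(Q) = { EOF, e, g, r }.
In H -> g D Q: Q is at the end, add FOLLOW(H) = { EOF, e, g, r }.
Union: FOLLOW(Q) = { EOF, e, g, r }.

{ EOF, e, g, r }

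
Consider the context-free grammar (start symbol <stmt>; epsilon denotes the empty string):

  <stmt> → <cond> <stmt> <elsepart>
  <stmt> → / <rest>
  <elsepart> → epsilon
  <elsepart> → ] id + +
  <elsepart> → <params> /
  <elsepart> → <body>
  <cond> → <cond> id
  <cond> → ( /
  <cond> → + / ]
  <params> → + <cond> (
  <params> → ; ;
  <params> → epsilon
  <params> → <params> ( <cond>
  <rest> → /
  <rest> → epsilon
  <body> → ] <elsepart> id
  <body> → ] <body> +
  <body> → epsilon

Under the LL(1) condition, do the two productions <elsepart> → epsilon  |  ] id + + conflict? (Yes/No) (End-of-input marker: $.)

Yes

FIRST(epsilon) = { epsilon } and FIRST(] id + +) = { ] }.
The first alternative is nullable and FOLLOW(<elsepart>) = { $, (, +, /, ;, ], id } shares ] with FIRST of the second — conflict.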